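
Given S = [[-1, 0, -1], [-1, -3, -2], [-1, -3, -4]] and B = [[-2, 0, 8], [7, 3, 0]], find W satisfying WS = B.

Since S sits to the right of W, W = BS⁻¹.
S has determinant -6; S⁻¹ = [[-1, -1/2, 1/2], [1/3, -1/2, 1/6], [0, 1/2, -1/2]].
W = BS⁻¹ = [[-2, 0, 8], [7, 3, 0]] · [[-1, -1/2, 1/2], [1/3, -1/2, 1/6], [0, 1/2, -1/2]] = [[2, 5, -5], [-6, -5, 4]].

W = [[2, 5, -5], [-6, -5, 4]]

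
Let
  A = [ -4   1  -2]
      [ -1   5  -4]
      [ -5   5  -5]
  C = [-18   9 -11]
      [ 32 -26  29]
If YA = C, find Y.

Y = [[-1, -3, 5], [-6, -3, -1]]

Right-multiplying both sides by A⁻¹ gives Y = CA⁻¹.
A has determinant -5; A⁻¹ = [[1, 1, -6/5], [-3, -2, 14/5], [-4, -3, 19/5]].
Y = CA⁻¹ = [[-18, 9, -11], [32, -26, 29]] · [[1, 1, -6/5], [-3, -2, 14/5], [-4, -3, 19/5]] = [[-1, -3, 5], [-6, -3, -1]].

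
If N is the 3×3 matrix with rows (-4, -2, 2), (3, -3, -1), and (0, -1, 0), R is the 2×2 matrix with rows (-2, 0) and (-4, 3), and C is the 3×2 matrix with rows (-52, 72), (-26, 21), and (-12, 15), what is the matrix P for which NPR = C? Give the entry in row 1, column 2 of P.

-1

P = N⁻¹CR⁻¹ (apply N⁻¹ on the left and R⁻¹ on the right).
N has determinant -2; N⁻¹ = [[1/2, 1, -4], [0, 0, -1], [3/2, 2, -9]].
R has determinant -6; R⁻¹ = [[-1/2, 0], [-2/3, 1/3]].
N⁻¹C = [[-4, -3], [12, -15], [-22, 15]].
P = (N⁻¹C)R⁻¹ = [[4, -1], [4, -5], [1, 5]].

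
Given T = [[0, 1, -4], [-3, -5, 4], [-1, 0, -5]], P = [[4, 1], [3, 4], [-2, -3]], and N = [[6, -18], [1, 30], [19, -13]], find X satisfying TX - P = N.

X = [[-2, 1], [-2, -5], [-3, 3]]

TX = N + P = [[10, -17], [4, 34], [17, -16]].
Since T multiplies X on the left, X = T⁻¹(N + P).
det T = 1, so T⁻¹ = [[25, 5, -16], [-19, -4, 12], [-5, -1, 3]].
X = T⁻¹(N + P) = [[-2, 1], [-2, -5], [-3, 3]].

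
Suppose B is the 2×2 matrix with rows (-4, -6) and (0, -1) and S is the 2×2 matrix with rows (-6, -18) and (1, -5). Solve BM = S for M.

M = [[3, -3], [-1, 5]]

Left-multiplying both sides by B⁻¹ gives M = B⁻¹S.
det B = 4, so B⁻¹ = [[-1/4, 3/2], [0, -1]].
M = B⁻¹S = [[-1/4, 3/2], [0, -1]] · [[-6, -18], [1, -5]] = [[3, -3], [-1, 5]].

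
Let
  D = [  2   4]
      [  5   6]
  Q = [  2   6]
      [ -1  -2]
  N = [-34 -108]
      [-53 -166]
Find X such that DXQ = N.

Isolating X: multiply by D⁻¹ from the left and Q⁻¹ from the right, so X = D⁻¹NQ⁻¹.
det D = -8, so D⁻¹ = [[-3/4, 1/2], [5/8, -1/4]].
Q has determinant 2; Q⁻¹ = [[-1, -3], [1/2, 1]].
D⁻¹N = [[-1, -2], [-8, -26]].
X = (D⁻¹N)Q⁻¹ = [[0, 1], [-5, -2]].

X = [[0, 1], [-5, -2]]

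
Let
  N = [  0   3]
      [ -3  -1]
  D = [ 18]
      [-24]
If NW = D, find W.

W = [[6], [6]]

Left-multiplying both sides by N⁻¹ gives W = N⁻¹D.
det N = 9, so N⁻¹ = [[-1/9, -1/3], [1/3, 0]].
W = N⁻¹D = [[-1/9, -1/3], [1/3, 0]] · [[18], [-24]] = [[6], [6]].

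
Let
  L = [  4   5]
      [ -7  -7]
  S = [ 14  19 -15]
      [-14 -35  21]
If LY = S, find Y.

Y = [[-4, 6, 0], [6, -1, -3]]

Left-multiplying both sides by L⁻¹ gives Y = L⁻¹S.
L has determinant 7; L⁻¹ = [[-1, -5/7], [1, 4/7]].
Y = L⁻¹S = [[-1, -5/7], [1, 4/7]] · [[14, 19, -15], [-14, -35, 21]] = [[-4, 6, 0], [6, -1, -3]].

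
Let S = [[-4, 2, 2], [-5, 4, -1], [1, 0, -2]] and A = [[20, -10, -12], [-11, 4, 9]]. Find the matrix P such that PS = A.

Since S sits to the right of P, P = AS⁻¹.
det S = 2; the adjugate gives S⁻¹ = [[-4, 2, -5], [-11/2, 3, -7], [-2, 1, -3]].
P = AS⁻¹ = [[20, -10, -12], [-11, 4, 9]] · [[-4, 2, -5], [-11/2, 3, -7], [-2, 1, -3]] = [[-1, -2, 6], [4, -1, 0]].

P = [[-1, -2, 6], [4, -1, 0]]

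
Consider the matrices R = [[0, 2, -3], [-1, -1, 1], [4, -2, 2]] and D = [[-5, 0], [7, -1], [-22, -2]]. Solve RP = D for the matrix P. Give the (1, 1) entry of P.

R is on the left of P, so left-multiply by R⁻¹: P = R⁻¹D.
R has determinant -6; R⁻¹ = [[0, -1/3, 1/6], [-1, -2, -1/2], [-1, -4/3, -1/3]].
P = R⁻¹D = [[0, -1/3, 1/6], [-1, -2, -1/2], [-1, -4/3, -1/3]] · [[-5, 0], [7, -1], [-22, -2]] = [[-6, 0], [2, 3], [3, 2]].

-6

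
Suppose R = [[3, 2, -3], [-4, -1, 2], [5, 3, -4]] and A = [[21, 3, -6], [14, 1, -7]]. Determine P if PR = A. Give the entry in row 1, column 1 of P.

Since R sits to the right of P, P = AR⁻¹.
R has determinant 3; R⁻¹ = [[-2/3, -1/3, 1/3], [-2, 1, 2], [-7/3, 1/3, 5/3]].
P = AR⁻¹ = [[21, 3, -6], [14, 1, -7]] · [[-2/3, -1/3, 1/3], [-2, 1, 2], [-7/3, 1/3, 5/3]] = [[-6, -6, 3], [5, -6, -5]].

-6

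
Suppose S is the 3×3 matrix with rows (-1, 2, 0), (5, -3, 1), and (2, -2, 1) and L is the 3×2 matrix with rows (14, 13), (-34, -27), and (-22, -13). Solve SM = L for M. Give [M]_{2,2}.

5

S is on the left of M, so left-multiply by S⁻¹: M = S⁻¹L.
det S = -5; the adjugate gives S⁻¹ = [[1/5, 2/5, -2/5], [3/5, 1/5, -1/5], [4/5, -2/5, 7/5]].
M = S⁻¹L = [[1/5, 2/5, -2/5], [3/5, 1/5, -1/5], [4/5, -2/5, 7/5]] · [[14, 13], [-34, -27], [-22, -13]] = [[-2, -3], [6, 5], [-6, 3]].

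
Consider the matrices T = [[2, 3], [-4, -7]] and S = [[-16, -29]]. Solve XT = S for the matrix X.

X = [[2, 5]]

Right-multiplying both sides by T⁻¹ gives X = ST⁻¹.
det T = -2; the adjugate gives T⁻¹ = [[7/2, 3/2], [-2, -1]].
X = ST⁻¹ = [[-16, -29]] · [[7/2, 3/2], [-2, -1]] = [[2, 5]].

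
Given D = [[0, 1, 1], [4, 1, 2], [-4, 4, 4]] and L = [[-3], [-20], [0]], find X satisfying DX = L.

X = [[-3], [2], [-5]]

Since D multiplies X on the left, X = D⁻¹L.
det D = -4; the adjugate gives D⁻¹ = [[1, 0, -1/4], [6, -1, -1], [-5, 1, 1]].
X = D⁻¹L = [[1, 0, -1/4], [6, -1, -1], [-5, 1, 1]] · [[-3], [-20], [0]] = [[-3], [2], [-5]].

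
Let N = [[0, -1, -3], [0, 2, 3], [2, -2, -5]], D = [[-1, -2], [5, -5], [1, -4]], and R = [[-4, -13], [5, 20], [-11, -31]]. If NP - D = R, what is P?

P = [[0, -5], [5, 0], [0, 5]]

NP = R + D = [[-5, -15], [10, 15], [-10, -35]].
N is on the left of P, so left-multiply by N⁻¹: P = N⁻¹(R + D).
det N = 6; the adjugate gives N⁻¹ = [[-2/3, 1/6, 1/2], [1, 1, 0], [-2/3, -1/3, 0]].
P = N⁻¹(R + D) = [[0, -5], [5, 0], [0, 5]].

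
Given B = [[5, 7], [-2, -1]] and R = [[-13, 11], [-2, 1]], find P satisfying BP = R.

P = [[3, -2], [-4, 3]]

Left-multiplying both sides by B⁻¹ gives P = B⁻¹R.
det B = 9, so B⁻¹ = [[-1/9, -7/9], [2/9, 5/9]].
P = B⁻¹R = [[-1/9, -7/9], [2/9, 5/9]] · [[-13, 11], [-2, 1]] = [[3, -2], [-4, 3]].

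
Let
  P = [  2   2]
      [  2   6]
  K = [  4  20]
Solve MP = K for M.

M = [[-2, 4]]

Right-multiplying both sides by P⁻¹ gives M = KP⁻¹.
det P = 8; the adjugate gives P⁻¹ = [[3/4, -1/4], [-1/4, 1/4]].
M = KP⁻¹ = [[4, 20]] · [[3/4, -1/4], [-1/4, 1/4]] = [[-2, 4]].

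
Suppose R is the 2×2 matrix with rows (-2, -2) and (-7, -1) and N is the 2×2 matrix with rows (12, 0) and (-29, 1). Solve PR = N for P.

R is on the right of P, so right-multiply by R⁻¹: P = NR⁻¹.
det R = -12, so R⁻¹ = [[1/12, -1/6], [-7/12, 1/6]].
P = NR⁻¹ = [[12, 0], [-29, 1]] · [[1/12, -1/6], [-7/12, 1/6]] = [[1, -2], [-3, 5]].

P = [[1, -2], [-3, 5]]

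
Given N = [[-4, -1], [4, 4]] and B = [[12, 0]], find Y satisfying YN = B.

Y = [[-4, -1]]

Right-multiplying both sides by N⁻¹ gives Y = BN⁻¹.
det N = -12; the adjugate gives N⁻¹ = [[-1/3, -1/12], [1/3, 1/3]].
Y = BN⁻¹ = [[12, 0]] · [[-1/3, -1/12], [1/3, 1/3]] = [[-4, -1]].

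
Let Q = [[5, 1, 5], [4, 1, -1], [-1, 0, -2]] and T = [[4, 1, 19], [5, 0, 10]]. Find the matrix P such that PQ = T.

Since Q sits to the right of P, P = TQ⁻¹.
det Q = 4, so Q⁻¹ = [[-1/2, 1/2, -3/2], [9/4, -5/4, 25/4], [1/4, -1/4, 1/4]].
P = TQ⁻¹ = [[4, 1, 19], [5, 0, 10]] · [[-1/2, 1/2, -3/2], [9/4, -5/4, 25/4], [1/4, -1/4, 1/4]] = [[5, -4, 5], [0, 0, -5]].

P = [[5, -4, 5], [0, 0, -5]]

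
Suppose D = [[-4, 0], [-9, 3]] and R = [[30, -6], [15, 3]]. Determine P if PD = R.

Since D sits to the right of P, P = RD⁻¹.
det D = -12; the adjugate gives D⁻¹ = [[-1/4, 0], [-3/4, 1/3]].
P = RD⁻¹ = [[30, -6], [15, 3]] · [[-1/4, 0], [-3/4, 1/3]] = [[-3, -2], [-6, 1]].

P = [[-3, -2], [-6, 1]]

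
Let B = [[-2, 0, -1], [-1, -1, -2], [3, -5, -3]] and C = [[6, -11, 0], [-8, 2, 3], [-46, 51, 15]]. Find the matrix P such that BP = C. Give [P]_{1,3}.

B is on the left of P, so left-multiply by B⁻¹: P = B⁻¹C.
B has determinant 6; B⁻¹ = [[-7/6, 5/6, -1/6], [-3/2, 3/2, -1/2], [4/3, -5/3, 1/3]].
P = B⁻¹C = [[-7/6, 5/6, -1/6], [-3/2, 3/2, -1/2], [4/3, -5/3, 1/3]] · [[6, -11, 0], [-8, 2, 3], [-46, 51, 15]] = [[-6, 6, 0], [2, -6, -3], [6, -1, 0]].

0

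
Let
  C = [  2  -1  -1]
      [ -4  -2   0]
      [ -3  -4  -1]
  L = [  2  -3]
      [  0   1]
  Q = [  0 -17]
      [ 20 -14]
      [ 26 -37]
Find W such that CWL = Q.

Isolating W: multiply by C⁻¹ from the left and L⁻¹ from the right, so W = C⁻¹QL⁻¹.
det C = -2, so C⁻¹ = [[-1, -3/2, 1], [2, 5/2, -2], [-5, -11/2, 4]].
det L = 2, so L⁻¹ = [[1/2, 3/2], [0, 1]].
C⁻¹Q = [[-4, 1], [-2, 5], [-6, 14]].
W = (C⁻¹Q)L⁻¹ = [[-2, -5], [-1, 2], [-3, 5]].

W = [[-2, -5], [-1, 2], [-3, 5]]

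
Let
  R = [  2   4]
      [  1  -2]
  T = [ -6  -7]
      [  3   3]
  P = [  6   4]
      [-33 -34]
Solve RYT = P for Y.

Y = [[1, -3], [0, 3]]

Isolating Y: multiply by R⁻¹ from the left and T⁻¹ from the right, so Y = R⁻¹PT⁻¹.
det R = -8; the adjugate gives R⁻¹ = [[1/4, 1/2], [1/8, -1/4]].
det T = 3, so T⁻¹ = [[1, 7/3], [-1, -2]].
R⁻¹P = [[-15, -16], [9, 9]].
Y = (R⁻¹P)T⁻¹ = [[1, -3], [0, 3]].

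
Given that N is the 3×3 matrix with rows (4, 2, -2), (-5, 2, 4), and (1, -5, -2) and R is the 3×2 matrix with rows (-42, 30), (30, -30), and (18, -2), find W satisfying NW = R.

N is on the left of W, so left-multiply by N⁻¹: W = N⁻¹R.
det N = 6; the adjugate gives N⁻¹ = [[8/3, 7/3, 2], [-1, -1, -1], [23/6, 11/3, 3]].
W = N⁻¹R = [[8/3, 7/3, 2], [-1, -1, -1], [23/6, 11/3, 3]] · [[-42, 30], [30, -30], [18, -2]] = [[-6, 6], [-6, 2], [3, -1]].

W = [[-6, 6], [-6, 2], [3, -1]]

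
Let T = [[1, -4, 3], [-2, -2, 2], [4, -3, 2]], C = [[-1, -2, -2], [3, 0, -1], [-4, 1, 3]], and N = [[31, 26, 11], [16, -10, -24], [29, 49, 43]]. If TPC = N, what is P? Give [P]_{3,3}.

-5

P = T⁻¹NC⁻¹ (apply T⁻¹ on the left and C⁻¹ on the right).
T has determinant -4; T⁻¹ = [[-1/2, 1/4, 1/2], [-3, 5/2, 2], [-7/2, 13/4, 5/2]].
det C = 3, so C⁻¹ = [[1/3, 4/3, 2/3], [-5/3, -11/3, -7/3], [1, 3, 2]].
T⁻¹N = [[3, 9, 10], [5, -5, -7], [16, -1, -9]].
P = (T⁻¹N)C⁻¹ = [[-4, 1, 1], [3, 4, 1], [-2, -2, -5]].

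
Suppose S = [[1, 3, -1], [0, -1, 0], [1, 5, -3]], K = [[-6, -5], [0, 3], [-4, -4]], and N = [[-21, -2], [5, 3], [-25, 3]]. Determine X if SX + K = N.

SX = N − K = [[-15, 3], [5, 0], [-21, 7]].
Since S multiplies X on the left, X = S⁻¹(N − K).
det S = 2, so S⁻¹ = [[3/2, 2, -1/2], [0, -1, 0], [1/2, -1, -1/2]].
X = S⁻¹(N − K) = [[-2, 1], [-5, 0], [-2, -2]].

X = [[-2, 1], [-5, 0], [-2, -2]]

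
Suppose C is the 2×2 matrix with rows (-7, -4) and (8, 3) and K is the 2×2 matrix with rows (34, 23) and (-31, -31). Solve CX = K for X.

C is on the left of X, so left-multiply by C⁻¹: X = C⁻¹K.
det C = 11; the adjugate gives C⁻¹ = [[3/11, 4/11], [-8/11, -7/11]].
X = C⁻¹K = [[3/11, 4/11], [-8/11, -7/11]] · [[34, 23], [-31, -31]] = [[-2, -5], [-5, 3]].

X = [[-2, -5], [-5, 3]]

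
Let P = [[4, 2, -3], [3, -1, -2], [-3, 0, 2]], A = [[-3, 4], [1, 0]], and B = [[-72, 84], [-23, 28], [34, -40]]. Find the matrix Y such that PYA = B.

Left-multiply by P⁻¹ and right-multiply by A⁻¹: Y = P⁻¹BA⁻¹.
P has determinant 1; P⁻¹ = [[-2, -4, -7], [0, -1, -1], [-3, -6, -10]].
det A = -4, so A⁻¹ = [[0, 1], [1/4, 3/4]].
P⁻¹B = [[-2, 0], [-11, 12], [14, -20]].
Y = (P⁻¹B)A⁻¹ = [[0, -2], [3, -2], [-5, -1]].

Y = [[0, -2], [3, -2], [-5, -1]]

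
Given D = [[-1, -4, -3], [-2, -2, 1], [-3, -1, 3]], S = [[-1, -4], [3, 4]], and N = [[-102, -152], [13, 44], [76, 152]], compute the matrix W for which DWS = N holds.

W = [[2, -3], [1, 5], [-4, 5]]

Isolating W: multiply by D⁻¹ from the left and S⁻¹ from the right, so W = D⁻¹NS⁻¹.
det D = 5, so D⁻¹ = [[-1, 3, -2], [3/5, -12/5, 7/5], [-4/5, 11/5, -6/5]].
S has determinant 8; S⁻¹ = [[1/2, 1/2], [-3/8, -1/8]].
D⁻¹N = [[-11, -20], [14, 16], [19, 36]].
W = (D⁻¹N)S⁻¹ = [[2, -3], [1, 5], [-4, 5]].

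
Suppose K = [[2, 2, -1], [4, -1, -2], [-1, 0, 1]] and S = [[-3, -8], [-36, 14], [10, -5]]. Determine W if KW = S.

Left-multiplying both sides by K⁻¹ gives W = K⁻¹S.
det K = -5, so K⁻¹ = [[1/5, 2/5, 1], [2/5, -1/5, 0], [1/5, 2/5, 2]].
W = K⁻¹S = [[1/5, 2/5, 1], [2/5, -1/5, 0], [1/5, 2/5, 2]] · [[-3, -8], [-36, 14], [10, -5]] = [[-5, -1], [6, -6], [5, -6]].

W = [[-5, -1], [6, -6], [5, -6]]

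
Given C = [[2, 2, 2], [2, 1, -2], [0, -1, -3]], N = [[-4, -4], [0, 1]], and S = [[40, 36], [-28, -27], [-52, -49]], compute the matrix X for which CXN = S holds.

X = C⁻¹SN⁻¹ (apply C⁻¹ on the left and N⁻¹ on the right).
det C = -2; the adjugate gives C⁻¹ = [[5/2, -2, 3], [-3, 3, -4], [1, -1, 1]].
det N = -4; the adjugate gives N⁻¹ = [[-1/4, -1], [0, 1]].
C⁻¹S = [[0, -3], [4, 7], [16, 14]].
X = (C⁻¹S)N⁻¹ = [[0, -3], [-1, 3], [-4, -2]].

X = [[0, -3], [-1, 3], [-4, -2]]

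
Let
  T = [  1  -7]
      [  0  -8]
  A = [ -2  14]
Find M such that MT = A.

Since T sits to the right of M, M = AT⁻¹.
T has determinant -8; T⁻¹ = [[1, -7/8], [0, -1/8]].
M = AT⁻¹ = [[-2, 14]] · [[1, -7/8], [0, -1/8]] = [[-2, 0]].

M = [[-2, 0]]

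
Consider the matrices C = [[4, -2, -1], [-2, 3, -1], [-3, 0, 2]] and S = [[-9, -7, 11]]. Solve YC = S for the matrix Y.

Right-multiplying both sides by C⁻¹ gives Y = SC⁻¹.
C has determinant 1; C⁻¹ = [[6, 4, 5], [7, 5, 6], [9, 6, 8]].
Y = SC⁻¹ = [[-9, -7, 11]] · [[6, 4, 5], [7, 5, 6], [9, 6, 8]] = [[-4, -5, 1]].

Y = [[-4, -5, 1]]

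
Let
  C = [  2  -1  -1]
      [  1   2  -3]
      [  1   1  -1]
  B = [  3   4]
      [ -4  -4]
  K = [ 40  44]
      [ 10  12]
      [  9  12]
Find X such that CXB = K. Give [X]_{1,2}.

-1

Isolating X: multiply by C⁻¹ from the left and B⁻¹ from the right, so X = C⁻¹KB⁻¹.
det C = 5, so C⁻¹ = [[1/5, -2/5, 1], [-2/5, -1/5, 1], [-1/5, -3/5, 1]].
det B = 4, so B⁻¹ = [[-1, -1], [1, 3/4]].
C⁻¹K = [[13, 16], [-9, -8], [-5, -4]].
X = (C⁻¹K)B⁻¹ = [[3, -1], [1, 3], [1, 2]].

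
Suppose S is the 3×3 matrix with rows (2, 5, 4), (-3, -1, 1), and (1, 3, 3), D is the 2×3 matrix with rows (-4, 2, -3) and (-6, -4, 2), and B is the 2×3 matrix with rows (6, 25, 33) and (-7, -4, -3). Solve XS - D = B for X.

X = [[3, 3, 5], [1, 4, -3]]

XS = B + D = [[2, 27, 30], [-13, -8, -1]].
Right-multiplying both sides by S⁻¹ gives X = (B + D)S⁻¹.
det S = 6; the adjugate gives S⁻¹ = [[-1, -1/2, 3/2], [5/3, 1/3, -7/3], [-4/3, -1/6, 13/6]].
X = (B + D)S⁻¹ = [[3, 3, 5], [1, 4, -3]].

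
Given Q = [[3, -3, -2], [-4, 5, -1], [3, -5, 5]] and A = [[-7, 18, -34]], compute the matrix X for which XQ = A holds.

Right-multiplying both sides by Q⁻¹ gives X = AQ⁻¹.
det Q = -1; the adjugate gives Q⁻¹ = [[-20, -25, -13], [-17, -21, -11], [-5, -6, -3]].
X = AQ⁻¹ = [[-7, 18, -34]] · [[-20, -25, -13], [-17, -21, -11], [-5, -6, -3]] = [[4, 1, -5]].

X = [[4, 1, -5]]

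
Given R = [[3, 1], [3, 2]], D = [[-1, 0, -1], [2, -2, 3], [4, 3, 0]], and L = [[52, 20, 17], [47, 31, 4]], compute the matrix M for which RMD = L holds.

Isolating M: multiply by R⁻¹ from the left and D⁻¹ from the right, so M = R⁻¹LD⁻¹.
R has determinant 3; R⁻¹ = [[2/3, -1/3], [-1, 1]].
D has determinant -5; D⁻¹ = [[9/5, 3/5, 2/5], [-12/5, -4/5, -1/5], [-14/5, -3/5, -2/5]].
R⁻¹L = [[19, 3, 10], [-5, 11, -13]].
M = (R⁻¹L)D⁻¹ = [[-1, 3, 3], [1, -4, 1]].

M = [[-1, 3, 3], [1, -4, 1]]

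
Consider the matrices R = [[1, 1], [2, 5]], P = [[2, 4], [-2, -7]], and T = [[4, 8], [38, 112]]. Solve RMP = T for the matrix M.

M = [[1, 4], [1, -4]]

Left-multiply by R⁻¹ and right-multiply by P⁻¹: M = R⁻¹TP⁻¹.
det R = 3, so R⁻¹ = [[5/3, -1/3], [-2/3, 1/3]].
det P = -6, so P⁻¹ = [[7/6, 2/3], [-1/3, -1/3]].
R⁻¹T = [[-6, -24], [10, 32]].
M = (R⁻¹T)P⁻¹ = [[1, 4], [1, -4]].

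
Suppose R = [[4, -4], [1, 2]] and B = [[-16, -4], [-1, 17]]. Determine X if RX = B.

R is on the left of X, so left-multiply by R⁻¹: X = R⁻¹B.
det R = 12; the adjugate gives R⁻¹ = [[1/6, 1/3], [-1/12, 1/3]].
X = R⁻¹B = [[1/6, 1/3], [-1/12, 1/3]] · [[-16, -4], [-1, 17]] = [[-3, 5], [1, 6]].

X = [[-3, 5], [1, 6]]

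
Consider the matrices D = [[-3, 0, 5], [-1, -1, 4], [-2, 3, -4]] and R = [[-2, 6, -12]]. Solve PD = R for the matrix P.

P = [[-4, 6, 4]]

Right-multiplying both sides by D⁻¹ gives P = RD⁻¹.
det D = -1, so D⁻¹ = [[8, -15, -5], [12, -22, -7], [5, -9, -3]].
P = RD⁻¹ = [[-2, 6, -12]] · [[8, -15, -5], [12, -22, -7], [5, -9, -3]] = [[-4, 6, 4]].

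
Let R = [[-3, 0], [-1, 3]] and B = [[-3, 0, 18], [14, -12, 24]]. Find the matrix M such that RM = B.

R is on the left of M, so left-multiply by R⁻¹: M = R⁻¹B.
R has determinant -9; R⁻¹ = [[-1/3, 0], [-1/9, 1/3]].
M = R⁻¹B = [[-1/3, 0], [-1/9, 1/3]] · [[-3, 0, 18], [14, -12, 24]] = [[1, 0, -6], [5, -4, 6]].

M = [[1, 0, -6], [5, -4, 6]]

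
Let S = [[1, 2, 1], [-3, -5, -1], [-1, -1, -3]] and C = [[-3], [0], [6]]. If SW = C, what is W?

W = [[6], [-3], [-3]]

Left-multiplying both sides by S⁻¹ gives W = S⁻¹C.
S has determinant -4; S⁻¹ = [[-7/2, -5/4, -3/4], [2, 1/2, 1/2], [1/2, 1/4, -1/4]].
W = S⁻¹C = [[-7/2, -5/4, -3/4], [2, 1/2, 1/2], [1/2, 1/4, -1/4]] · [[-3], [0], [6]] = [[6], [-3], [-3]].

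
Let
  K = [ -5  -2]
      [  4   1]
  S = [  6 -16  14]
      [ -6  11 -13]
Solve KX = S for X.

Left-multiplying both sides by K⁻¹ gives X = K⁻¹S.
det K = 3; the adjugate gives K⁻¹ = [[1/3, 2/3], [-4/3, -5/3]].
X = K⁻¹S = [[1/3, 2/3], [-4/3, -5/3]] · [[6, -16, 14], [-6, 11, -13]] = [[-2, 2, -4], [2, 3, 3]].

X = [[-2, 2, -4], [2, 3, 3]]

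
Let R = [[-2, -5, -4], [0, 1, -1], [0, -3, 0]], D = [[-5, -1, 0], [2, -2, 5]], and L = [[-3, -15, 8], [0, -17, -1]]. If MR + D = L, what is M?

MR = L − D = [[2, -14, 8], [-2, -15, -6]].
R is on the right of M, so right-multiply by R⁻¹: M = (L − D)R⁻¹.
det R = 6; the adjugate gives R⁻¹ = [[-1/2, 2, 3/2], [0, 0, -1/3], [0, -1, -1/3]].
M = (L − D)R⁻¹ = [[-1, -4, 5], [1, 2, 4]].

M = [[-1, -4, 5], [1, 2, 4]]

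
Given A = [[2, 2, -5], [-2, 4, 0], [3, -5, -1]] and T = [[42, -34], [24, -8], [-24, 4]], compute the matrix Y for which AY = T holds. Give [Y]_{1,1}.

0

Since A multiplies Y on the left, Y = A⁻¹T.
det A = -2; the adjugate gives A⁻¹ = [[2, -27/2, -10], [1, -13/2, -5], [1, -8, -6]].
Y = A⁻¹T = [[2, -27/2, -10], [1, -13/2, -5], [1, -8, -6]] · [[42, -34], [24, -8], [-24, 4]] = [[0, 0], [6, -2], [-6, 6]].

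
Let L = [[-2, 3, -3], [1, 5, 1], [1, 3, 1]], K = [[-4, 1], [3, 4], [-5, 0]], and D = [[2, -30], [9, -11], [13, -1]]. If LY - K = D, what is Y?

Y = [[-2, 4], [2, -3], [4, 4]]

LY = D + K = [[-2, -29], [12, -7], [8, -1]].
Since L multiplies Y on the left, Y = L⁻¹(D + K).
L has determinant 2; L⁻¹ = [[1, -6, 9], [0, 1/2, -1/2], [-1, 9/2, -13/2]].
Y = L⁻¹(D + K) = [[-2, 4], [2, -3], [4, 4]].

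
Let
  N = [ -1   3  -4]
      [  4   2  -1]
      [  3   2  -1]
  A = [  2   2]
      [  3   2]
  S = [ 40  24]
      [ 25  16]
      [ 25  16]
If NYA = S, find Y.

Y = [[0, 0], [0, 4], [1, -1]]

Isolating Y: multiply by N⁻¹ from the left and A⁻¹ from the right, so Y = N⁻¹SA⁻¹.
det N = -5, so N⁻¹ = [[0, 1, -1], [-1/5, -13/5, 17/5], [-2/5, -11/5, 14/5]].
det A = -2, so A⁻¹ = [[-1, 1], [3/2, -1]].
N⁻¹S = [[0, 0], [12, 8], [-1, 0]].
Y = (N⁻¹S)A⁻¹ = [[0, 0], [0, 4], [1, -1]].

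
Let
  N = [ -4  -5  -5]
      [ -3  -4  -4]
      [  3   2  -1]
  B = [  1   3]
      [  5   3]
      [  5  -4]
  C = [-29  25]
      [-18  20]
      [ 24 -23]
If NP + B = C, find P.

NP = C − B = [[-30, 22], [-23, 17], [19, -19]].
Since N multiplies P on the left, P = N⁻¹(C − B).
det N = -3; the adjugate gives N⁻¹ = [[-4, 5, 0], [5, -19/3, 1/3], [-2, 7/3, -1/3]].
P = N⁻¹(C − B) = [[5, -3], [2, -4], [0, 2]].

P = [[5, -3], [2, -4], [0, 2]]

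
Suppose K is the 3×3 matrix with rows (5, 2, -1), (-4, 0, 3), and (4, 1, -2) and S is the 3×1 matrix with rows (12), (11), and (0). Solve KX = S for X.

X = [[1], [6], [5]]

Left-multiplying both sides by K⁻¹ gives X = K⁻¹S.
det K = -3; the adjugate gives K⁻¹ = [[1, -1, -2], [-4/3, 2, 11/3], [4/3, -1, -8/3]].
X = K⁻¹S = [[1, -1, -2], [-4/3, 2, 11/3], [4/3, -1, -8/3]] · [[12], [11], [0]] = [[1], [6], [5]].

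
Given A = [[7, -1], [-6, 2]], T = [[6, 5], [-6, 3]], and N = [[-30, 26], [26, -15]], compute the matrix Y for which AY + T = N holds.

Y = [[-5, 3], [1, 0]]

AY = N − T = [[-36, 21], [32, -18]].
A is on the left of Y, so left-multiply by A⁻¹: Y = A⁻¹(N − T).
A has determinant 8; A⁻¹ = [[1/4, 1/8], [3/4, 7/8]].
Y = A⁻¹(N − T) = [[-5, 3], [1, 0]].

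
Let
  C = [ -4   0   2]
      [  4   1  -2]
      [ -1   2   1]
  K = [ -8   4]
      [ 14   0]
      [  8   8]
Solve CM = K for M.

M = [[0, -2], [6, 4], [-4, -2]]

Since C multiplies M on the left, M = C⁻¹K.
det C = -2; the adjugate gives C⁻¹ = [[-5/2, -2, 1], [1, 1, 0], [-9/2, -4, 2]].
M = C⁻¹K = [[-5/2, -2, 1], [1, 1, 0], [-9/2, -4, 2]] · [[-8, 4], [14, 0], [8, 8]] = [[0, -2], [6, 4], [-4, -2]].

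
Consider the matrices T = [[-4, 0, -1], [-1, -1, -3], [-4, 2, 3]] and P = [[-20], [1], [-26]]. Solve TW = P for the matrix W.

Left-multiplying both sides by T⁻¹ gives W = T⁻¹P.
det T = -6, so T⁻¹ = [[-1/2, 1/3, 1/6], [-5/2, 8/3, 11/6], [1, -4/3, -2/3]].
W = T⁻¹P = [[-1/2, 1/3, 1/6], [-5/2, 8/3, 11/6], [1, -4/3, -2/3]] · [[-20], [1], [-26]] = [[6], [5], [-4]].

W = [[6], [5], [-4]]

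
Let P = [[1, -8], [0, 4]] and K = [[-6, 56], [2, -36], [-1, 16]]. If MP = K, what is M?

M = [[-6, 2], [2, -5], [-1, 2]]

Since P sits to the right of M, M = KP⁻¹.
det P = 4, so P⁻¹ = [[1, 2], [0, 1/4]].
M = KP⁻¹ = [[-6, 56], [2, -36], [-1, 16]] · [[1, 2], [0, 1/4]] = [[-6, 2], [2, -5], [-1, 2]].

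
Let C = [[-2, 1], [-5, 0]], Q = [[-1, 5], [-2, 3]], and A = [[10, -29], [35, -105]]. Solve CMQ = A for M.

M = C⁻¹AQ⁻¹ (apply C⁻¹ on the left and Q⁻¹ on the right).
det C = 5; the adjugate gives C⁻¹ = [[0, -1/5], [1, -2/5]].
Q has determinant 7; Q⁻¹ = [[3/7, -5/7], [2/7, -1/7]].
C⁻¹A = [[-7, 21], [-4, 13]].
M = (C⁻¹A)Q⁻¹ = [[3, 2], [2, 1]].

M = [[3, 2], [2, 1]]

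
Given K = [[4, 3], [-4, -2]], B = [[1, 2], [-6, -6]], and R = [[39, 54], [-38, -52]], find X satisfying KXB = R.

X = [[3, -1], [1, 0]]

X = K⁻¹RB⁻¹ (apply K⁻¹ on the left and B⁻¹ on the right).
det K = 4, so K⁻¹ = [[-1/2, -3/4], [1, 1]].
B has determinant 6; B⁻¹ = [[-1, -1/3], [1, 1/6]].
K⁻¹R = [[9, 12], [1, 2]].
X = (K⁻¹R)B⁻¹ = [[3, -1], [1, 0]].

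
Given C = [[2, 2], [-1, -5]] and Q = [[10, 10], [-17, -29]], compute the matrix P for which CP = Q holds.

Since C multiplies P on the left, P = C⁻¹Q.
det C = -8, so C⁻¹ = [[5/8, 1/4], [-1/8, -1/4]].
P = C⁻¹Q = [[5/8, 1/4], [-1/8, -1/4]] · [[10, 10], [-17, -29]] = [[2, -1], [3, 6]].

P = [[2, -1], [3, 6]]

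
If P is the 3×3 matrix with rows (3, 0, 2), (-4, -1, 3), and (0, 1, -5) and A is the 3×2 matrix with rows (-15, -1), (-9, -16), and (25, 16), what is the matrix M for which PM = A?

P is on the left of M, so left-multiply by P⁻¹: M = P⁻¹A.
det P = -2, so P⁻¹ = [[-1, -1, -1], [10, 15/2, 17/2], [2, 3/2, 3/2]].
M = P⁻¹A = [[-1, -1, -1], [10, 15/2, 17/2], [2, 3/2, 3/2]] · [[-15, -1], [-9, -16], [25, 16]] = [[-1, 1], [-5, 6], [-6, -2]].

M = [[-1, 1], [-5, 6], [-6, -2]]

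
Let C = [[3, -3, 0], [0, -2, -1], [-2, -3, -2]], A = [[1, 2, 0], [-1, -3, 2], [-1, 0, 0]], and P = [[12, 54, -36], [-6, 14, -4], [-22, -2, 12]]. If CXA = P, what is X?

X = [[0, -4, -2], [0, 2, -4], [-4, -2, -4]]

X = C⁻¹PA⁻¹ (apply C⁻¹ on the left and A⁻¹ on the right).
det C = -3, so C⁻¹ = [[-1/3, 2, -1], [-2/3, 2, -1], [4/3, -5, 2]].
A has determinant -4; A⁻¹ = [[0, 0, -1], [1/2, 0, 1/2], [3/4, 1/2, 1/4]].
C⁻¹P = [[6, 12, -8], [2, -6, 4], [2, -2, -4]].
X = (C⁻¹P)A⁻¹ = [[0, -4, -2], [0, 2, -4], [-4, -2, -4]].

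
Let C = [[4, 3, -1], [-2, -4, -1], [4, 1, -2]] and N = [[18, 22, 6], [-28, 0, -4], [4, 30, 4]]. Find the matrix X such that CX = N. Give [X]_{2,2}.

Since C multiplies X on the left, X = C⁻¹N.
C has determinant -2; C⁻¹ = [[-9/2, -5/2, 7/2], [4, 2, -3], [-7, -4, 5]].
X = C⁻¹N = [[-9/2, -5/2, 7/2], [4, 2, -3], [-7, -4, 5]] · [[18, 22, 6], [-28, 0, -4], [4, 30, 4]] = [[3, 6, -3], [4, -2, 4], [6, -4, -6]].

-2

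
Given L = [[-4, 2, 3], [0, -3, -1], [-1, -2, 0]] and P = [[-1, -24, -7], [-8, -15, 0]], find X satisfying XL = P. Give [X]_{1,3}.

5

L is on the right of X, so right-multiply by L⁻¹: X = PL⁻¹.
L has determinant 1; L⁻¹ = [[-2, -6, 7], [1, 3, -4], [-3, -10, 12]].
X = PL⁻¹ = [[-1, -24, -7], [-8, -15, 0]] · [[-2, -6, 7], [1, 3, -4], [-3, -10, 12]] = [[-1, 4, 5], [1, 3, 4]].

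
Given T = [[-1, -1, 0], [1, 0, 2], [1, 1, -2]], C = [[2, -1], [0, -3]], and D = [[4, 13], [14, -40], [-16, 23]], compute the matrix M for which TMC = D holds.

M = [[1, 1], [-3, 4], [3, 5]]

Left-multiply by T⁻¹ and right-multiply by C⁻¹: M = T⁻¹DC⁻¹.
det T = -2, so T⁻¹ = [[1, 1, 1], [-2, -1, -1], [-1/2, 0, -1/2]].
C has determinant -6; C⁻¹ = [[1/2, -1/6], [0, -1/3]].
T⁻¹D = [[2, -4], [-6, -9], [6, -18]].
M = (T⁻¹D)C⁻¹ = [[1, 1], [-3, 4], [3, 5]].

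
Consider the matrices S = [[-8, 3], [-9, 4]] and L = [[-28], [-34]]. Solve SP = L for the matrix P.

P = [[2], [-4]]

S is on the left of P, so left-multiply by S⁻¹: P = S⁻¹L.
S has determinant -5; S⁻¹ = [[-4/5, 3/5], [-9/5, 8/5]].
P = S⁻¹L = [[-4/5, 3/5], [-9/5, 8/5]] · [[-28], [-34]] = [[2], [-4]].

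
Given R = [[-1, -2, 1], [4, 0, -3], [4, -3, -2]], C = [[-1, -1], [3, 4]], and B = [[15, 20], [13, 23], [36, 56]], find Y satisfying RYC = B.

Y = [[5, 1], [-2, -4], [1, -2]]

Isolating Y: multiply by R⁻¹ from the left and C⁻¹ from the right, so Y = R⁻¹BC⁻¹.
R has determinant 5; R⁻¹ = [[-9/5, -7/5, 6/5], [-4/5, -2/5, 1/5], [-12/5, -11/5, 8/5]].
det C = -1, so C⁻¹ = [[-4, -1], [3, 1]].
R⁻¹B = [[-2, -1], [-10, -14], [-7, -9]].
Y = (R⁻¹B)C⁻¹ = [[5, 1], [-2, -4], [1, -2]].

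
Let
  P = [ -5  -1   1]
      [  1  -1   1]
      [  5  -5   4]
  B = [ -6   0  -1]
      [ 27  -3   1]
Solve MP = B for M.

M = [[1, -6, 1], [-4, -3, 2]]

Right-multiplying both sides by P⁻¹ gives M = BP⁻¹.
det P = -6; the adjugate gives P⁻¹ = [[-1/6, 1/6, 0], [-1/6, 25/6, -1], [0, 5, -1]].
M = BP⁻¹ = [[-6, 0, -1], [27, -3, 1]] · [[-1/6, 1/6, 0], [-1/6, 25/6, -1], [0, 5, -1]] = [[1, -6, 1], [-4, -3, 2]].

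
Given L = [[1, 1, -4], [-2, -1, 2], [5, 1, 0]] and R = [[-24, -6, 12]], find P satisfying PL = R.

Right-multiplying both sides by L⁻¹ gives P = RL⁻¹.
det L = -4, so L⁻¹ = [[1/2, 1, 1/2], [-5/2, -5, -3/2], [-3/4, -1, -1/4]].
P = RL⁻¹ = [[-24, -6, 12]] · [[1/2, 1, 1/2], [-5/2, -5, -3/2], [-3/4, -1, -1/4]] = [[-6, -6, -6]].

P = [[-6, -6, -6]]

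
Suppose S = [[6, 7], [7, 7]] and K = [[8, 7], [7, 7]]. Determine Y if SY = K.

Y = [[-1, 0], [2, 1]]

Since S multiplies Y on the left, Y = S⁻¹K.
det S = -7, so S⁻¹ = [[-1, 1], [1, -6/7]].
Y = S⁻¹K = [[-1, 1], [1, -6/7]] · [[8, 7], [7, 7]] = [[-1, 0], [2, 1]].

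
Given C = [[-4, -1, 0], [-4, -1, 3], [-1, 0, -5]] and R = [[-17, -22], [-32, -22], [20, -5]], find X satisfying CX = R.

X = [[5, 5], [-3, 2], [-5, 0]]

Since C multiplies X on the left, X = C⁻¹R.
det C = 3; the adjugate gives C⁻¹ = [[5/3, -5/3, -1], [-23/3, 20/3, 4], [-1/3, 1/3, 0]].
X = C⁻¹R = [[5/3, -5/3, -1], [-23/3, 20/3, 4], [-1/3, 1/3, 0]] · [[-17, -22], [-32, -22], [20, -5]] = [[5, 5], [-3, 2], [-5, 0]].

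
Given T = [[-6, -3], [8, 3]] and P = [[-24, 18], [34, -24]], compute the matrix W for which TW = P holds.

T is on the left of W, so left-multiply by T⁻¹: W = T⁻¹P.
det T = 6; the adjugate gives T⁻¹ = [[1/2, 1/2], [-4/3, -1]].
W = T⁻¹P = [[1/2, 1/2], [-4/3, -1]] · [[-24, 18], [34, -24]] = [[5, -3], [-2, 0]].

W = [[5, -3], [-2, 0]]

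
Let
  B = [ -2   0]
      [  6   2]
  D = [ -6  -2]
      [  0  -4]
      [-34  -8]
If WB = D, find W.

W = [[0, -1], [-6, -2], [5, -4]]

Since B sits to the right of W, W = DB⁻¹.
det B = -4; the adjugate gives B⁻¹ = [[-1/2, 0], [3/2, 1/2]].
W = DB⁻¹ = [[-6, -2], [0, -4], [-34, -8]] · [[-1/2, 0], [3/2, 1/2]] = [[0, -1], [-6, -2], [5, -4]].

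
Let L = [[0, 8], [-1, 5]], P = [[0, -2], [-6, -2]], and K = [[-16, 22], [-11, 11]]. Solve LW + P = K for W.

LW = K − P = [[-16, 24], [-5, 13]].
Since L multiplies W on the left, W = L⁻¹(K − P).
det L = 8, so L⁻¹ = [[5/8, -1], [1/8, 0]].
W = L⁻¹(K − P) = [[-5, 2], [-2, 3]].

W = [[-5, 2], [-2, 3]]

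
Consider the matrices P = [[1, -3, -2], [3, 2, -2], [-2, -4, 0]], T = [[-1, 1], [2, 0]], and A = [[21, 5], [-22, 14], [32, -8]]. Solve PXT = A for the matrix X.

X = [[2, 4], [1, -5], [-3, 3]]

Isolating X: multiply by P⁻¹ from the left and T⁻¹ from the right, so X = P⁻¹AT⁻¹.
det P = -4, so P⁻¹ = [[2, -2, -5/2], [-1, 1, 1], [2, -5/2, -11/4]].
T has determinant -2; T⁻¹ = [[0, 1/2], [1, 1/2]].
P⁻¹A = [[6, 2], [-11, 1], [9, -3]].
X = (P⁻¹A)T⁻¹ = [[2, 4], [1, -5], [-3, 3]].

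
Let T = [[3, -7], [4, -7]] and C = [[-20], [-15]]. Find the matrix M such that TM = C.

Left-multiplying both sides by T⁻¹ gives M = T⁻¹C.
det T = 7, so T⁻¹ = [[-1, 1], [-4/7, 3/7]].
M = T⁻¹C = [[-1, 1], [-4/7, 3/7]] · [[-20], [-15]] = [[5], [5]].

M = [[5], [5]]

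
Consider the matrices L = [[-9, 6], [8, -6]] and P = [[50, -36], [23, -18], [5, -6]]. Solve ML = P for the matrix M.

Right-multiplying both sides by L⁻¹ gives M = PL⁻¹.
det L = 6, so L⁻¹ = [[-1, -1], [-4/3, -3/2]].
M = PL⁻¹ = [[50, -36], [23, -18], [5, -6]] · [[-1, -1], [-4/3, -3/2]] = [[-2, 4], [1, 4], [3, 4]].

M = [[-2, 4], [1, 4], [3, 4]]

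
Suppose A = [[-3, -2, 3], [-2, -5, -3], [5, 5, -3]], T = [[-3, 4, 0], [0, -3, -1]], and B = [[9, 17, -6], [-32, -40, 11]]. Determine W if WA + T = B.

WA = B − T = [[12, 13, -6], [-32, -37, 12]].
A is on the right of W, so right-multiply by A⁻¹: W = (B − T)A⁻¹.
det A = -3; the adjugate gives A⁻¹ = [[-10, -3, -7], [7, 2, 5], [-5, -5/3, -11/3]].
W = (B − T)A⁻¹ = [[1, 0, 3], [1, 2, -5]].

W = [[1, 0, 3], [1, 2, -5]]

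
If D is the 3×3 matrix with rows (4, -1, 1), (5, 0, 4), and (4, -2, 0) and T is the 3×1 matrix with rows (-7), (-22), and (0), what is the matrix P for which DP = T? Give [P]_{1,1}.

-2

Left-multiplying both sides by D⁻¹ gives P = D⁻¹T.
det D = 6, so D⁻¹ = [[4/3, -1/3, -2/3], [8/3, -2/3, -11/6], [-5/3, 2/3, 5/6]].
P = D⁻¹T = [[4/3, -1/3, -2/3], [8/3, -2/3, -11/6], [-5/3, 2/3, 5/6]] · [[-7], [-22], [0]] = [[-2], [-4], [-3]].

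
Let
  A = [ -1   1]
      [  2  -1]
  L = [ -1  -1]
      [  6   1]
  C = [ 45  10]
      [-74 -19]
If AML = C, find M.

M = [[5, -4], [2, 3]]

M = A⁻¹CL⁻¹ (apply A⁻¹ on the left and L⁻¹ on the right).
det A = -1, so A⁻¹ = [[1, 1], [2, 1]].
det L = 5, so L⁻¹ = [[1/5, 1/5], [-6/5, -1/5]].
A⁻¹C = [[-29, -9], [16, 1]].
M = (A⁻¹C)L⁻¹ = [[5, -4], [2, 3]].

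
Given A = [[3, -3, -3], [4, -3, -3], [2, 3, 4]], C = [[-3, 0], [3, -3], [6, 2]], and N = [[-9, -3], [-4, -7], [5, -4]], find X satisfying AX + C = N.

AX = N − C = [[-6, -3], [-7, -4], [-1, -6]].
A is on the left of X, so left-multiply by A⁻¹: X = A⁻¹(N − C).
det A = 3, so A⁻¹ = [[-1, 1, 0], [-22/3, 6, -1], [6, -5, 1]].
X = A⁻¹(N − C) = [[-1, -1], [3, 4], [-2, -4]].

X = [[-1, -1], [3, 4], [-2, -4]]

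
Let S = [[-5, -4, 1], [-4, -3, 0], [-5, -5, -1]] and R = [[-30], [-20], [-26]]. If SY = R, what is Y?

Left-multiplying both sides by S⁻¹ gives Y = S⁻¹R.
det S = 6, so S⁻¹ = [[1/2, -3/2, 1/2], [-2/3, 5/3, -2/3], [5/6, -5/6, -1/6]].
Y = S⁻¹R = [[1/2, -3/2, 1/2], [-2/3, 5/3, -2/3], [5/6, -5/6, -1/6]] · [[-30], [-20], [-26]] = [[2], [4], [-4]].

Y = [[2], [4], [-4]]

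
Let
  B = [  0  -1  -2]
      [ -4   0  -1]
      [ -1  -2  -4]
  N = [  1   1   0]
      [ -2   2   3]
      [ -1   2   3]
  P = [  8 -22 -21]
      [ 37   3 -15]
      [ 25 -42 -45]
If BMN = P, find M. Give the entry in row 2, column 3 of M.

2

Isolating M: multiply by B⁻¹ from the left and N⁻¹ from the right, so M = B⁻¹PN⁻¹.
B has determinant -1; B⁻¹ = [[2, 0, -1], [15, 2, -8], [-8, -1, 4]].
det N = 3; the adjugate gives N⁻¹ = [[0, -1, 1], [1, 1, -1], [-2/3, -1, 4/3]].
B⁻¹P = [[-9, -2, 3], [-6, 12, 15], [-1, 5, 3]].
M = (B⁻¹P)N⁻¹ = [[-4, 4, -3], [2, 3, 2], [3, 3, -2]].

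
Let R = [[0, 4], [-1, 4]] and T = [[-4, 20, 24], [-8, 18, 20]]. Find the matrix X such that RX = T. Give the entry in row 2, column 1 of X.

Since R multiplies X on the left, X = R⁻¹T.
det R = 4; the adjugate gives R⁻¹ = [[1, -1], [1/4, 0]].
X = R⁻¹T = [[1, -1], [1/4, 0]] · [[-4, 20, 24], [-8, 18, 20]] = [[4, 2, 4], [-1, 5, 6]].

-1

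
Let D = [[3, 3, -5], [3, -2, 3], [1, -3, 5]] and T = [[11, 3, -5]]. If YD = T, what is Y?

Since D sits to the right of Y, Y = TD⁻¹.
det D = -4, so D⁻¹ = [[1/4, 0, 1/4], [3, -5, 6], [7/4, -3, 15/4]].
Y = TD⁻¹ = [[11, 3, -5]] · [[1/4, 0, 1/4], [3, -5, 6], [7/4, -3, 15/4]] = [[3, 0, 2]].

Y = [[3, 0, 2]]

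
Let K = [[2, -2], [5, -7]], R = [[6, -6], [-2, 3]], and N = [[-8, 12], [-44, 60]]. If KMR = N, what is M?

Isolating M: multiply by K⁻¹ from the left and R⁻¹ from the right, so M = K⁻¹NR⁻¹.
K has determinant -4; K⁻¹ = [[7/4, -1/2], [5/4, -1/2]].
det R = 6; the adjugate gives R⁻¹ = [[1/2, 1], [1/3, 1]].
K⁻¹N = [[8, -9], [12, -15]].
M = (K⁻¹N)R⁻¹ = [[1, -1], [1, -3]].

M = [[1, -1], [1, -3]]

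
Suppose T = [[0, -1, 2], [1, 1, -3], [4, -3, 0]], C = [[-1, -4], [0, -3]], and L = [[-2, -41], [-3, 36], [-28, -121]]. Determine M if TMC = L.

M = [[4, 0], [-4, -1], [-1, 5]]

Isolating M: multiply by T⁻¹ from the left and C⁻¹ from the right, so M = T⁻¹LC⁻¹.
T has determinant -2; T⁻¹ = [[9/2, 3, -1/2], [6, 4, -1], [7/2, 2, -1/2]].
det C = 3; the adjugate gives C⁻¹ = [[-1, 4/3], [0, -1/3]].
T⁻¹L = [[-4, -16], [4, 19], [1, -11]].
M = (T⁻¹L)C⁻¹ = [[4, 0], [-4, -1], [-1, 5]].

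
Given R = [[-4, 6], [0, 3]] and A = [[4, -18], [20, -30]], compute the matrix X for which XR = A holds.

X = [[-1, -4], [-5, 0]]

Since R sits to the right of X, X = AR⁻¹.
det R = -12; the adjugate gives R⁻¹ = [[-1/4, 1/2], [0, 1/3]].
X = AR⁻¹ = [[4, -18], [20, -30]] · [[-1/4, 1/2], [0, 1/3]] = [[-1, -4], [-5, 0]].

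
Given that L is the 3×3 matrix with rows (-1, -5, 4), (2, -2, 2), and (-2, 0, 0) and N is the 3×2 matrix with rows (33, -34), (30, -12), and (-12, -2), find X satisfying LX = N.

X = [[6, 1], [-3, 5], [6, -2]]

Since L multiplies X on the left, X = L⁻¹N.
det L = 4, so L⁻¹ = [[0, 0, -1/2], [-1, 2, 5/2], [-1, 5/2, 3]].
X = L⁻¹N = [[0, 0, -1/2], [-1, 2, 5/2], [-1, 5/2, 3]] · [[33, -34], [30, -12], [-12, -2]] = [[6, 1], [-3, 5], [6, -2]].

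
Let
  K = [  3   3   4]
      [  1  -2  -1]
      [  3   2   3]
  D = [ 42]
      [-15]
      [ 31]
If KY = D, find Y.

Left-multiplying both sides by K⁻¹ gives Y = K⁻¹D.
K has determinant 2; K⁻¹ = [[-2, -1/2, 5/2], [-3, -3/2, 7/2], [4, 3/2, -9/2]].
Y = K⁻¹D = [[-2, -1/2, 5/2], [-3, -3/2, 7/2], [4, 3/2, -9/2]] · [[42], [-15], [31]] = [[1], [5], [6]].

Y = [[1], [5], [6]]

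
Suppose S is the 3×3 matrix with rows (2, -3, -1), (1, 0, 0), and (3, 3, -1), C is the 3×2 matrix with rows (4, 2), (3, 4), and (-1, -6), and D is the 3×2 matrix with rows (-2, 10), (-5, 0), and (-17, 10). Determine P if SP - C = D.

SP = D + C = [[2, 12], [-2, 4], [-18, 4]].
Left-multiplying both sides by S⁻¹ gives P = S⁻¹(D + C).
det S = -6; the adjugate gives S⁻¹ = [[0, 1, 0], [-1/6, -1/6, 1/6], [-1/2, 5/2, -1/2]].
P = S⁻¹(D + C) = [[-2, 4], [-3, -2], [3, 2]].

P = [[-2, 4], [-3, -2], [3, 2]]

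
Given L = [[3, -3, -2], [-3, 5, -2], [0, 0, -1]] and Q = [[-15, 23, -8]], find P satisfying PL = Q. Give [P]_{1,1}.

-1

L is on the right of P, so right-multiply by L⁻¹: P = QL⁻¹.
L has determinant -6; L⁻¹ = [[5/6, 1/2, -8/3], [1/2, 1/2, -2], [0, 0, -1]].
P = QL⁻¹ = [[-15, 23, -8]] · [[5/6, 1/2, -8/3], [1/2, 1/2, -2], [0, 0, -1]] = [[-1, 4, 2]].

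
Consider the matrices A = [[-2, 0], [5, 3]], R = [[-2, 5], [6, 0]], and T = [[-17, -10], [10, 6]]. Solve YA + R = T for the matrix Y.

Y = [[-5, -5], [3, 2]]

YA = T − R = [[-15, -15], [4, 6]].
Right-multiplying both sides by A⁻¹ gives Y = (T − R)A⁻¹.
A has determinant -6; A⁻¹ = [[-1/2, 0], [5/6, 1/3]].
Y = (T − R)A⁻¹ = [[-5, -5], [3, 2]].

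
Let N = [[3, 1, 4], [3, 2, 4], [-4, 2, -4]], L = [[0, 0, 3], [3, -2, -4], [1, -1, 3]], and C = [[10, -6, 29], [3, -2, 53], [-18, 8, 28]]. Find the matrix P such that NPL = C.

P = [[5, -3, -4], [2, -3, 2], [0, 4, 2]]

Left-multiply by N⁻¹ and right-multiply by L⁻¹: P = N⁻¹CL⁻¹.
det N = 4; the adjugate gives N⁻¹ = [[-4, 3, -1], [-1, 1, 0], [7/2, -5/2, 3/4]].
det L = -3; the adjugate gives L⁻¹ = [[10/3, 1, -2], [13/3, 1, -3], [1/3, 0, 0]].
N⁻¹C = [[-13, 10, 15], [-7, 4, 24], [14, -10, -10]].
P = (N⁻¹C)L⁻¹ = [[5, -3, -4], [2, -3, 2], [0, 4, 2]].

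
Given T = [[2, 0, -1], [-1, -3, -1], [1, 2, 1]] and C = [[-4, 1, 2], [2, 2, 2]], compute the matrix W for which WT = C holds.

Right-multiplying both sides by T⁻¹ gives W = CT⁻¹.
T has determinant -3; T⁻¹ = [[1/3, 2/3, 1], [0, -1, -1], [-1/3, 4/3, 2]].
W = CT⁻¹ = [[-4, 1, 2], [2, 2, 2]] · [[1/3, 2/3, 1], [0, -1, -1], [-1/3, 4/3, 2]] = [[-2, -1, -1], [0, 2, 4]].

W = [[-2, -1, -1], [0, 2, 4]]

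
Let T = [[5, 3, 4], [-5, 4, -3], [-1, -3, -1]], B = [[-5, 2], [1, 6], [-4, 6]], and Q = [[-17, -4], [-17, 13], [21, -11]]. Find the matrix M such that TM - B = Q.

M = [[1, -4], [-5, 2], [-3, 3]]

TM = Q + B = [[-22, -2], [-16, 19], [17, -5]].
Left-multiplying both sides by T⁻¹ gives M = T⁻¹(Q + B).
T has determinant 5; T⁻¹ = [[-13/5, -9/5, -5], [-2/5, -1/5, -1], [19/5, 12/5, 7]].
M = T⁻¹(Q + B) = [[1, -4], [-5, 2], [-3, 3]].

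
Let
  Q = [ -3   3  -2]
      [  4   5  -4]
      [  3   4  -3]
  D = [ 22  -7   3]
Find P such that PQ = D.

Q is on the right of P, so right-multiply by Q⁻¹: P = DQ⁻¹.
det Q = -5; the adjugate gives Q⁻¹ = [[-1/5, -1/5, 2/5], [0, -3, 4], [-1/5, -21/5, 27/5]].
P = DQ⁻¹ = [[22, -7, 3]] · [[-1/5, -1/5, 2/5], [0, -3, 4], [-1/5, -21/5, 27/5]] = [[-5, 4, -3]].

P = [[-5, 4, -3]]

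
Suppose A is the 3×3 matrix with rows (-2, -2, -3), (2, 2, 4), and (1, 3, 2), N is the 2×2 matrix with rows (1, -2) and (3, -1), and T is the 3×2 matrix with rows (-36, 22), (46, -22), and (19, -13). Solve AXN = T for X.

Isolating X: multiply by A⁻¹ from the left and N⁻¹ from the right, so X = A⁻¹TN⁻¹.
det A = 4, so A⁻¹ = [[-2, -5/4, -1/2], [0, -1/4, 1/2], [1, 1, 0]].
det N = 5, so N⁻¹ = [[-1/5, 2/5], [-3/5, 1/5]].
A⁻¹T = [[5, -10], [-2, -1], [10, 0]].
X = (A⁻¹T)N⁻¹ = [[5, 0], [1, -1], [-2, 4]].

X = [[5, 0], [1, -1], [-2, 4]]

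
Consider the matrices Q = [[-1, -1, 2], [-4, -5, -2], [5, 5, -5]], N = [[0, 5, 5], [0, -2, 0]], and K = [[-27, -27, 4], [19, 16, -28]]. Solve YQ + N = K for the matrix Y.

YQ = K − N = [[-27, -32, -1], [19, 18, -28]].
Q is on the right of Y, so right-multiply by Q⁻¹: Y = (K − N)Q⁻¹.
Q has determinant 5; Q⁻¹ = [[7, 1, 12/5], [-6, -1, -2], [1, 0, 1/5]].
Y = (K − N)Q⁻¹ = [[2, 5, -1], [-3, 1, 4]].

Y = [[2, 5, -1], [-3, 1, 4]]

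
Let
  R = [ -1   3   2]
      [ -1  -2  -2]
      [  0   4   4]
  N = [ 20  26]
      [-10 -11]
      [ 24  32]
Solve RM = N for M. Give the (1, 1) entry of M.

Left-multiplying both sides by R⁻¹ gives M = R⁻¹N.
R has determinant 4; R⁻¹ = [[0, -1, -1/2], [1, -1, -1], [-1, 1, 5/4]].
M = R⁻¹N = [[0, -1, -1/2], [1, -1, -1], [-1, 1, 5/4]] · [[20, 26], [-10, -11], [24, 32]] = [[-2, -5], [6, 5], [0, 3]].

-2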